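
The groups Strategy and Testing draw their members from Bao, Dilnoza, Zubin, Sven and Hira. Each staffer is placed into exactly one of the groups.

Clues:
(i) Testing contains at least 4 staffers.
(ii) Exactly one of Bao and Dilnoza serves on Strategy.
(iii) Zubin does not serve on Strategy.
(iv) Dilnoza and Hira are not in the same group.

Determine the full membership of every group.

Strategy = {Dilnoza}; Testing = {Bao, Hira, Sven, Zubin}

From (iii): Zubin ∉ Strategy.
Only one group left: Zubin ∈ Testing.
Suppose Bao ∈ Strategy: no assignment then satisfies all the clues, so Bao ∉ Strategy.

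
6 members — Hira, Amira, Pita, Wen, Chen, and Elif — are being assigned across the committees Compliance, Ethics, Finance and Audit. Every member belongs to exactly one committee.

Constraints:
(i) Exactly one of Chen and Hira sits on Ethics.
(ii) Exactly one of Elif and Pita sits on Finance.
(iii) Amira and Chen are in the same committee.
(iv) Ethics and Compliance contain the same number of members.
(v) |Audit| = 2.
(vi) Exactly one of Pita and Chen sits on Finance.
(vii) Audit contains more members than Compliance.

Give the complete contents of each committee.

Compliance = {Elif}; Ethics = {Hira}; Finance = {Pita, Wen}; Audit = {Amira, Chen}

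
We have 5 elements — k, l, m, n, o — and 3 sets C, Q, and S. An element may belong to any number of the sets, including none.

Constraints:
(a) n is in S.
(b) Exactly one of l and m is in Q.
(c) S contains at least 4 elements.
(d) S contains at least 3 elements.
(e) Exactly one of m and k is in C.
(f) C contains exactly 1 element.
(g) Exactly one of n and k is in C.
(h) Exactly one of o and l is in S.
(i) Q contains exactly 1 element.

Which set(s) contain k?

k: C, S

From (a): n ∈ S.
Suppose k ∉ C: no assignment then satisfies all the clues, so k ∈ C.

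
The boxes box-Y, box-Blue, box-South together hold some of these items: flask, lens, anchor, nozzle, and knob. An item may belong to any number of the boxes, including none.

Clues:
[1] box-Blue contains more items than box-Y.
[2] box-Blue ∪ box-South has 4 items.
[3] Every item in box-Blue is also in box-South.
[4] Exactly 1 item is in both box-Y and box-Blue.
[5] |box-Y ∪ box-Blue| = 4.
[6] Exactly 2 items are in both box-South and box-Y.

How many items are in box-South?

4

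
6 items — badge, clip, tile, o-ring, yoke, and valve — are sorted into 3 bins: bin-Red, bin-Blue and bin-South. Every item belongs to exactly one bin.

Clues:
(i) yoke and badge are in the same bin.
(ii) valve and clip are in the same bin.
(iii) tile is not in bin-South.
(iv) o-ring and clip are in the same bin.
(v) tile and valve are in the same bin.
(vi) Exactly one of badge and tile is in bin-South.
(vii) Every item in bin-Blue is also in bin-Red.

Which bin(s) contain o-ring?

From (iii): tile ∉ bin-South.
(v): valve matches tile: valve ∉ bin-South.
(vi) (exactly one): badge ∈ bin-South.
(i): yoke matches badge: yoke ∉ bin-Red.
(i): yoke matches badge: yoke ∉ bin-Blue.
(i): yoke matches badge: yoke ∈ bin-South.
(ii): clip matches valve: clip ∉ bin-South.
(iv): o-ring matches clip: o-ring ∉ bin-South.
Suppose o-ring ∉ bin-Red: no assignment then satisfies all the clues, so o-ring ∈ bin-Red.

o-ring: bin-Red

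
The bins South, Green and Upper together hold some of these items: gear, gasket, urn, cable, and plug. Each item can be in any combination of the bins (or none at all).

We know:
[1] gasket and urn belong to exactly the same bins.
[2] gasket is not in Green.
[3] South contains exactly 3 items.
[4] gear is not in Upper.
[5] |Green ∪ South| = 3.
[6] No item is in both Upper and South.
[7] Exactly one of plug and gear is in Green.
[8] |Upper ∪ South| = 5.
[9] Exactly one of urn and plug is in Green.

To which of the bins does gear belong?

From (2): gasket ∉ Green.
From (4): gear ∉ Upper.
(1): urn matches gasket: urn ∉ Green.
(9) (exactly one): plug ∈ Green.
(7) (exactly one): gear ∉ Green.
Suppose gear ∉ South: no assignment then satisfies all the clues, so gear ∈ South.

gear: South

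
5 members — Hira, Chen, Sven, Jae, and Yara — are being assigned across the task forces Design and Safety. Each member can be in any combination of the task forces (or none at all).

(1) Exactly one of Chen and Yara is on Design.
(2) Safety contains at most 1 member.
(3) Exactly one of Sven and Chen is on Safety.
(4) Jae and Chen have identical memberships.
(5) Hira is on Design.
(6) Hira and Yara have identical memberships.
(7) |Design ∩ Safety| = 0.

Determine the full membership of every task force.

Design = {Hira, Yara}; Safety = {Sven}

From (5): Hira ∈ Design.
(6): Yara matches Hira: Yara ∈ Design.
(1) (exactly one): Chen ∉ Design.
(4): Jae matches Chen: Jae ∉ Design.
Suppose Hira ∈ Safety: no assignment then satisfies all the clues, so Hira ∉ Safety.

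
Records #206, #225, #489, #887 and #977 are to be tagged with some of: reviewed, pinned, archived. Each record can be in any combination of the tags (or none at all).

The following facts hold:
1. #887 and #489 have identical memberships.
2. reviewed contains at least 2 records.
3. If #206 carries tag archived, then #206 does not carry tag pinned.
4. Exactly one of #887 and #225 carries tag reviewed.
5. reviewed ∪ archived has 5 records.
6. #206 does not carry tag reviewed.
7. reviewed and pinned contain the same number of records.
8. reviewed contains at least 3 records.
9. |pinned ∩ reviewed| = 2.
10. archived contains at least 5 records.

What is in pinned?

pinned = {#225, #489, #887}

From (6): #206 ∉ reviewed.
(10): only 5 candidates remain for archived, so all are in.
(3): #206 ∉ pinned.
Suppose #225 ∉ pinned: no assignment then satisfies all the clues, so #225 ∈ pinned.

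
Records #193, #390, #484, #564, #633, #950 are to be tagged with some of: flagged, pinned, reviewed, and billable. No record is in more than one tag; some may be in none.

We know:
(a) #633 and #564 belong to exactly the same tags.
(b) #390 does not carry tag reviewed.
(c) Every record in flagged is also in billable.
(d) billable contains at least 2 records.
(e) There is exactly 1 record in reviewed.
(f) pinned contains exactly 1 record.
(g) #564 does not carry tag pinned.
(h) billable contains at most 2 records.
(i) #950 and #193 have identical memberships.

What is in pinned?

From (b): #390 ∉ reviewed.
From (g): #564 ∉ pinned.
(a): #633 matches #564: #633 ∉ pinned.
Suppose #193 ∈ pinned: no assignment then satisfies all the clues, so #193 ∉ pinned.

pinned = {#390}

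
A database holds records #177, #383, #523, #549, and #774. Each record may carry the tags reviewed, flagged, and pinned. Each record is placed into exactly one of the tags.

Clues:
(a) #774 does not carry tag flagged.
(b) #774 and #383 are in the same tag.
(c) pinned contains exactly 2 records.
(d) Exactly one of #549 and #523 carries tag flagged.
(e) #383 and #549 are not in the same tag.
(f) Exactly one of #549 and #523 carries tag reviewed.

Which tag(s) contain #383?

#383: pinned

From (a): #774 ∉ flagged.
(b): #383 matches #774: #383 ∉ flagged.
Suppose #383 ∈ reviewed: no assignment then satisfies all the clues, so #383 ∉ reviewed.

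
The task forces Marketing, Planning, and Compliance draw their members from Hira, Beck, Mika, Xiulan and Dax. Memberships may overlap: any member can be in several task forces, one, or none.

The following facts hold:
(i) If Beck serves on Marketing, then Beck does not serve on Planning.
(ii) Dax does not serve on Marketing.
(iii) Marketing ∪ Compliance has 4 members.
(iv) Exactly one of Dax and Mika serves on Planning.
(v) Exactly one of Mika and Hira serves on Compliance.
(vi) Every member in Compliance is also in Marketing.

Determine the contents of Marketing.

Marketing = {Beck, Hira, Mika, Xiulan}

From (ii): Dax ∉ Marketing.
(vi) contrapositive: Dax ∉ Compliance.
Suppose Hira ∉ Marketing: no assignment then satisfies all the clues, so Hira ∈ Marketing.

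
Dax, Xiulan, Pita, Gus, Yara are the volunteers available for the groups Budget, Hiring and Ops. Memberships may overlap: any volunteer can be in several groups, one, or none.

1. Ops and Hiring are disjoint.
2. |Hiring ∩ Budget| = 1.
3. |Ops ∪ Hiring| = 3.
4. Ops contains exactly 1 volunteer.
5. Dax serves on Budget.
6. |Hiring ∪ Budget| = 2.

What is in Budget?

Budget = {Dax}

From (5): Dax ∈ Budget.
Suppose Xiulan ∈ Budget: no assignment then satisfies all the clues, so Xiulan ∉ Budget.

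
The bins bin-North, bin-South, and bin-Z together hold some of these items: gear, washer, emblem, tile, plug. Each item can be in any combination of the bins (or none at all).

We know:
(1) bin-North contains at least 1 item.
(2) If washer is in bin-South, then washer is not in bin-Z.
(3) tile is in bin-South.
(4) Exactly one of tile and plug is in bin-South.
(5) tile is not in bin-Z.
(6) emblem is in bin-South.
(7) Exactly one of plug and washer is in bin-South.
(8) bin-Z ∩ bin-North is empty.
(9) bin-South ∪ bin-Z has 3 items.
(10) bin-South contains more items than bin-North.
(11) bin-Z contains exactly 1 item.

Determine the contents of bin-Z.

From (3): tile ∈ bin-South.
From (5): tile ∉ bin-Z.
From (6): emblem ∈ bin-South.
(4) (exactly one): plug ∉ bin-South.
(7) (exactly one): washer ∈ bin-South.
(2): washer ∉ bin-Z.
Suppose gear ∈ bin-Z: no assignment then satisfies all the clues, so gear ∉ bin-Z.

bin-Z = {emblem}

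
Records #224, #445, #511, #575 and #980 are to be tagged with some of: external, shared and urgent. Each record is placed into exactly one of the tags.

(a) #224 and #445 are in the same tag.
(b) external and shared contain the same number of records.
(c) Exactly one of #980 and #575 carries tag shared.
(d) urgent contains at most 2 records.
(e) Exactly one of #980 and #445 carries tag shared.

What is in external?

external = {#224, #445}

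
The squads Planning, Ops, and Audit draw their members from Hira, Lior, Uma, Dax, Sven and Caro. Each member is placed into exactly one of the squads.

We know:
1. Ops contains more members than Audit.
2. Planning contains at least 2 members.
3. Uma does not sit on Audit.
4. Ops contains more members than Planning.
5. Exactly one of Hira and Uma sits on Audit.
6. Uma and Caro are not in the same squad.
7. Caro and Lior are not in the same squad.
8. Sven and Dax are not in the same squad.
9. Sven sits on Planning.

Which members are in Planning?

Planning = {Caro, Sven}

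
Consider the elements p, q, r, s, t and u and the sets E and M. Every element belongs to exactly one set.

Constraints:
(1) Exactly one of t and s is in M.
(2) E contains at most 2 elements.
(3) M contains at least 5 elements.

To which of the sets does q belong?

q: M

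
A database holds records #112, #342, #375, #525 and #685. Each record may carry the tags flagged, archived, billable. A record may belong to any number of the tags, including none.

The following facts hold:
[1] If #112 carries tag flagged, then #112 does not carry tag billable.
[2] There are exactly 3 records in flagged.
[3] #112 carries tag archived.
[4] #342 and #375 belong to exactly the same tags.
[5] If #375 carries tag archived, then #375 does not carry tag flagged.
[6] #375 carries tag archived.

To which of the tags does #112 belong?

#112: archived, flagged

From (3): #112 ∈ archived.
From (6): #375 ∈ archived.
(4): #342 matches #375: #342 ∈ archived.
(5): #375 ∉ flagged.
(4): #342 matches #375: #342 ∉ flagged.
(2): only 3 candidates remain for flagged, so all are in.
(1): #112 ∉ billable.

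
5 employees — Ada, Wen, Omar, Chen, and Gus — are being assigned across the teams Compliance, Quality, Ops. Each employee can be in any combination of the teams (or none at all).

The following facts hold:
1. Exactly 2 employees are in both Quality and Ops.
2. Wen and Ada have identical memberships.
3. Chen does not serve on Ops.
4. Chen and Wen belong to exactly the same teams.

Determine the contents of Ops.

Ops = {Gus, Omar}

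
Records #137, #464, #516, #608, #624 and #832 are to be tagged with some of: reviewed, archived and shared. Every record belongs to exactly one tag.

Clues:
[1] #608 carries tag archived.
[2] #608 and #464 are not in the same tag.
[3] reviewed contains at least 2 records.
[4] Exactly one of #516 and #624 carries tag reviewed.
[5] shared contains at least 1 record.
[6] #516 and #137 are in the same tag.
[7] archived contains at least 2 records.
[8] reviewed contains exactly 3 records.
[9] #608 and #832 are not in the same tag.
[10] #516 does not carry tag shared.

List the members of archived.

archived = {#608, #624}

From (1): #608 ∈ archived.
From (10): #516 ∉ shared.
(2): #464 ∉ archived.
(6): #137 matches #516: #137 ∉ shared.
(9): #832 ∉ archived.
Suppose #137 ∈ archived: no assignment then satisfies all the clues, so #137 ∉ archived.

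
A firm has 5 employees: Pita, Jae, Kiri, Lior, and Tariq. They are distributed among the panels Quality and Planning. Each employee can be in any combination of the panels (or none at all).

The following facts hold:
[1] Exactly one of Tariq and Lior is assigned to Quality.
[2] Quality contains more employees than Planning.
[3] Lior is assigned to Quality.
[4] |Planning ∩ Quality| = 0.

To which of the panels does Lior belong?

Lior: Quality

From (3): Lior ∈ Quality.
(1) (exactly one): Tariq ∉ Quality.
Suppose Lior ∈ Planning: no assignment then satisfies all the clues, so Lior ∉ Planning.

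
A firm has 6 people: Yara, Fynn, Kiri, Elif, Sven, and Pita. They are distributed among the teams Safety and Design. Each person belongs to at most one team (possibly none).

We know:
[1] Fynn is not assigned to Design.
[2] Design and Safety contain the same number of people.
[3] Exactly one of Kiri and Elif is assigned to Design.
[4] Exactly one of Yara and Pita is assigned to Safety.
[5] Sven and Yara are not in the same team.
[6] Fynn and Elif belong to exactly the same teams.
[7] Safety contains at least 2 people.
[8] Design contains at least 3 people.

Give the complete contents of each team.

Safety = {Elif, Fynn, Yara}; Design = {Kiri, Pita, Sven}

From (1): Fynn ∉ Design.
(6): Elif matches Fynn: Elif ∉ Design.
(3) (exactly one): Kiri ∈ Design.
Suppose Yara ∉ Safety: no assignment then satisfies all the clues, so Yara ∈ Safety.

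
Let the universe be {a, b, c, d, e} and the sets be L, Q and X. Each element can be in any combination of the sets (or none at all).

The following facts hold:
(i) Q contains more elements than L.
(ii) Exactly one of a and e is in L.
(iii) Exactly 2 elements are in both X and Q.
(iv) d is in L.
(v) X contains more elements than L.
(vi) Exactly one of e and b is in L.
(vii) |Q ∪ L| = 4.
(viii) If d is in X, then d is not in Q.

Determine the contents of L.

L = {d, e}

From (iv): d ∈ L.
Suppose a ∈ L: no assignment then satisfies all the clues, so a ∉ L.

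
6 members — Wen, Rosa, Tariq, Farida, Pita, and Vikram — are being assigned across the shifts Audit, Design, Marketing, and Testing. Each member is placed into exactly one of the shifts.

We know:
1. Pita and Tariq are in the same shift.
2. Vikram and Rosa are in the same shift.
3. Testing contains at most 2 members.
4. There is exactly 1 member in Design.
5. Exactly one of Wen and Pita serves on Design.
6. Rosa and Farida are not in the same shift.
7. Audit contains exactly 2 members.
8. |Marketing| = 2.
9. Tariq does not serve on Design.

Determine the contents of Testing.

Testing = {Farida}

From (9): Tariq ∉ Design.
(1): Pita matches Tariq: Pita ∉ Design.
(5) (exactly one): Wen ∈ Design.
(4): Design already has 1, so the rest are out.
Suppose Rosa ∈ Testing: no assignment then satisfies all the clues, so Rosa ∉ Testing.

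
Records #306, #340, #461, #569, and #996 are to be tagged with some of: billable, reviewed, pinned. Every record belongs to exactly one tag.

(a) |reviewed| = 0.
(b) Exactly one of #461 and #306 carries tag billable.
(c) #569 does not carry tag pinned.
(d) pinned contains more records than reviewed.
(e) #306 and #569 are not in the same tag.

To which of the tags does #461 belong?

From (c): #569 ∉ pinned.
(a): reviewed already has 0, so the rest are out.
Only one tag left: #569 ∈ billable.
(e): #306 ∉ billable.
Only one tag left: #306 ∈ pinned.
(b) (exactly one): #461 ∈ billable.

#461: billable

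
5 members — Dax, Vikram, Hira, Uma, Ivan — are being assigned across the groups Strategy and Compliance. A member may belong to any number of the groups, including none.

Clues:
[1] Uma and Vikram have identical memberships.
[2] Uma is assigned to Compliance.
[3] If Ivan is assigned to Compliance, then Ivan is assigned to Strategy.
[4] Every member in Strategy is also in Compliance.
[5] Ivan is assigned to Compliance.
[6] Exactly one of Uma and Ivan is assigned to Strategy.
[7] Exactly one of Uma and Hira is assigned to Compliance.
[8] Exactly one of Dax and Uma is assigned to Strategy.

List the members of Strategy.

Strategy = {Dax, Ivan}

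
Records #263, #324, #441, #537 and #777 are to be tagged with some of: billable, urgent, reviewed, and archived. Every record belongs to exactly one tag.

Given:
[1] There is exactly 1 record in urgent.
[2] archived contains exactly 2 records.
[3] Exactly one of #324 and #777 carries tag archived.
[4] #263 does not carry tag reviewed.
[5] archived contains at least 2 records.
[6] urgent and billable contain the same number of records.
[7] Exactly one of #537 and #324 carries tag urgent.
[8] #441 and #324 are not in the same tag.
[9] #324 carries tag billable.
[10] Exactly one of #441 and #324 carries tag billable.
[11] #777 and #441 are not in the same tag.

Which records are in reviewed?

reviewed = {#441}

From (4): #263 ∉ reviewed.
From (9): #324 ∈ billable.
(3) (exactly one): #777 ∈ archived.
(7) (exactly one): #537 ∈ urgent.
(8): #441 ∉ billable.
(11): #441 ∉ archived.
(1): urgent already has 1, so the rest are out.
(2): only 2 candidates remain for archived, so all are in.
Only one tag left: #441 ∈ reviewed.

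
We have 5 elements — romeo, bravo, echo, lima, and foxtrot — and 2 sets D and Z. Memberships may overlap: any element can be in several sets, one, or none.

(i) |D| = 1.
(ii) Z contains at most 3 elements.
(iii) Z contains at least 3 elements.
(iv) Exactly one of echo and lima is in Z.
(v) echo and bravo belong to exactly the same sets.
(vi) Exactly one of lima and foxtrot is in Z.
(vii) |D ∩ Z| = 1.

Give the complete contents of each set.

D = {foxtrot}; Z = {bravo, echo, foxtrot}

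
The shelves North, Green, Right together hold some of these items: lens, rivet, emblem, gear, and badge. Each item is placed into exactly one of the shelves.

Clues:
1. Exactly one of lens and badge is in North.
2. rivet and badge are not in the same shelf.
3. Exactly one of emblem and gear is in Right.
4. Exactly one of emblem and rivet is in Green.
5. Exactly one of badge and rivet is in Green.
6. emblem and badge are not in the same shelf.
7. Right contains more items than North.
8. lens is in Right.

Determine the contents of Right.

Right = {emblem, lens}

From (8): lens ∈ Right.
(1) (exactly one): badge ∈ North.
(2): rivet ∉ North.
(5) (exactly one): rivet ∈ Green.
(6): emblem ∉ North.
(4) (exactly one): emblem ∉ Green.
Only one shelf left: emblem ∈ Right.
(3) (exactly one): gear ∉ Right.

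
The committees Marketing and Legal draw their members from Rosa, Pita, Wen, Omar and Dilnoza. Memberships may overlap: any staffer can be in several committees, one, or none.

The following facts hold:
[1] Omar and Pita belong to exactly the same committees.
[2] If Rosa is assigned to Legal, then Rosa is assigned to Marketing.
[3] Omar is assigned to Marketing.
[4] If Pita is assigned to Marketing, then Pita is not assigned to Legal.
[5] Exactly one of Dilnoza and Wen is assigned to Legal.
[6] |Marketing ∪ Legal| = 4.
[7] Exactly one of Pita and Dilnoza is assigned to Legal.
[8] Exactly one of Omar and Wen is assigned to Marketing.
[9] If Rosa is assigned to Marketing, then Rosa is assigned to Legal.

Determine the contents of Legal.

From (3): Omar ∈ Marketing.
(1): Pita matches Omar: Pita ∈ Marketing.
(4): Pita ∉ Legal.
(7) (exactly one): Dilnoza ∈ Legal.
(8) (exactly one): Wen ∉ Marketing.
(1): Omar matches Pita: Omar ∉ Legal.
(5) (exactly one): Wen ∉ Legal.
Suppose Rosa ∉ Legal: no assignment then satisfies all the clues, so Rosa ∈ Legal.

Legal = {Dilnoza, Rosa}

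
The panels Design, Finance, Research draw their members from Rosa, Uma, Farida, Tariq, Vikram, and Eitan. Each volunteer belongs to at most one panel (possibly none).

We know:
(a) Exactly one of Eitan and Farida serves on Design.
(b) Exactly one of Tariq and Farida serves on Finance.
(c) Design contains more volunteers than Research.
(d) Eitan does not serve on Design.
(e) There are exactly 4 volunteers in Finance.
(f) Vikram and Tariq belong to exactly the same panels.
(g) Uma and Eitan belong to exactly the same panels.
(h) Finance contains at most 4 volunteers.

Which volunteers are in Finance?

From (d): Eitan ∉ Design.
(a) (exactly one): Farida ∈ Design.
(b) (exactly one): Tariq ∈ Finance.
(f): Vikram matches Tariq: Vikram ∉ Design.
(f): Vikram matches Tariq: Vikram ∈ Finance.
(g): Uma matches Eitan: Uma ∉ Design.
Suppose Rosa ∈ Finance: no assignment then satisfies all the clues, so Rosa ∉ Finance.

Finance = {Eitan, Tariq, Uma, Vikram}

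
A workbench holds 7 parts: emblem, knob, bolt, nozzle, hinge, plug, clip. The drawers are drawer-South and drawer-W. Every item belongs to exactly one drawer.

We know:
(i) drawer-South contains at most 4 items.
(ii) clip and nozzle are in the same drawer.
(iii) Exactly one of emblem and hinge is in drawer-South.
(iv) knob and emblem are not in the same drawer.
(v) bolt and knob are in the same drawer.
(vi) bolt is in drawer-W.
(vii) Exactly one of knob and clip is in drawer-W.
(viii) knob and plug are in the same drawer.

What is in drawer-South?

drawer-South = {clip, emblem, nozzle}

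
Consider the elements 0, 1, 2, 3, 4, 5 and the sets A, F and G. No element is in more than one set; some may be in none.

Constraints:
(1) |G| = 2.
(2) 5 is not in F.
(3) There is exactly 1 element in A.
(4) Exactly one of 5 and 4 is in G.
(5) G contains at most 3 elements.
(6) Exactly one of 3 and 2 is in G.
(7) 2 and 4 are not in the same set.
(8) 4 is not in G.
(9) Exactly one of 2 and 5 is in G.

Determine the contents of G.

From (2): 5 ∉ F.
From (8): 4 ∉ G.
(4) (exactly one): 5 ∈ G.
(9) (exactly one): 2 ∉ G.
(6) (exactly one): 3 ∈ G.
(1): G already has 2, so the rest are out.

G = {3, 5}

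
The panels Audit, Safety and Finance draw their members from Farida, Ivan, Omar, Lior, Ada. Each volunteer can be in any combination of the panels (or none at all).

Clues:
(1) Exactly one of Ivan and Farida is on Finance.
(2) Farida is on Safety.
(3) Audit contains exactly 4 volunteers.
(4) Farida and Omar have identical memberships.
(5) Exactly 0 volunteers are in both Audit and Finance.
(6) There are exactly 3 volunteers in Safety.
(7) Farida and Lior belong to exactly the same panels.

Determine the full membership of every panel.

Audit = {Ada, Farida, Lior, Omar}; Safety = {Farida, Lior, Omar}; Finance = {Ivan}

From (2): Farida ∈ Safety.
(4): Omar matches Farida: Omar ∈ Safety.
(7): Lior matches Farida: Lior ∈ Safety.
(6): Safety already has 3, so the rest are out.
Suppose Farida ∉ Audit: no assignment then satisfies all the clues, so Farida ∈ Audit.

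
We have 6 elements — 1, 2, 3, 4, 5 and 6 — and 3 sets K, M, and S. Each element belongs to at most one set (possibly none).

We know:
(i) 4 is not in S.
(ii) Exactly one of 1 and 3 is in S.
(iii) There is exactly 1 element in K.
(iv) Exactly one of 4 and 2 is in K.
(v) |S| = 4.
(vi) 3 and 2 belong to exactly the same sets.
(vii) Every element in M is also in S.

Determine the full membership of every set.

K = {4}; M = {}; S = {2, 3, 5, 6}

From (i): 4 ∉ S.
(vii) contrapositive: 4 ∉ M.
Suppose 1 ∈ K: no assignment then satisfies all the clues, so 1 ∉ K.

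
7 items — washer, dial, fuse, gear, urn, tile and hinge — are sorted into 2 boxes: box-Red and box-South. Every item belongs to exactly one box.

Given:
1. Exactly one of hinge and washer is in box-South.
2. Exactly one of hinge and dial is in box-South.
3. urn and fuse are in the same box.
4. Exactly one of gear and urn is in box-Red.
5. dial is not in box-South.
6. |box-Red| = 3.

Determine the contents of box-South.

box-South = {fuse, hinge, tile, urn}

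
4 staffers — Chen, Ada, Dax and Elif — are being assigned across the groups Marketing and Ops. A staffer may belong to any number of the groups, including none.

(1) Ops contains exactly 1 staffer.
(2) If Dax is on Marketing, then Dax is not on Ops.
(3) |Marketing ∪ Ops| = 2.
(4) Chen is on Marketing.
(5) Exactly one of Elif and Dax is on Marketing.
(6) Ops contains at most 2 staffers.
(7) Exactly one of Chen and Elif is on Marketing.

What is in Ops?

Ops = {Chen}

From (4): Chen ∈ Marketing.
(7) (exactly one): Elif ∉ Marketing.
(5) (exactly one): Dax ∈ Marketing.
(2): Dax ∉ Ops.
Suppose Chen ∉ Ops: no assignment then satisfies all the clues, so Chen ∈ Ops.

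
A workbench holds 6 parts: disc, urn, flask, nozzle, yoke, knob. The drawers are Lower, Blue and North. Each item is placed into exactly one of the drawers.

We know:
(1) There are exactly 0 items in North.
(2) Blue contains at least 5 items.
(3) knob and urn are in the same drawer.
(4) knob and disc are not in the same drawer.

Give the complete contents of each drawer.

Lower = {disc}; Blue = {flask, knob, nozzle, urn, yoke}; North = {}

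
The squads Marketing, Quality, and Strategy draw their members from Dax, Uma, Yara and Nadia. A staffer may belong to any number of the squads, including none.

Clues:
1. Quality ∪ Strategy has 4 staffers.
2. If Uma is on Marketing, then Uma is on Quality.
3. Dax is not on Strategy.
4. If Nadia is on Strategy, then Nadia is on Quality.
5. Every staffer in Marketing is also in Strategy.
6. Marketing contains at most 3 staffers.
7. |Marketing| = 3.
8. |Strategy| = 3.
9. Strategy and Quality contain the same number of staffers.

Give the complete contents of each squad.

Marketing = {Nadia, Uma, Yara}; Quality = {Dax, Nadia, Uma}; Strategy = {Nadia, Uma, Yara}

From (3): Dax ∉ Strategy.
(5) contrapositive: Dax ∉ Marketing.
(7): only 3 candidates remain for Marketing, so all are in.
(8): only 3 candidates remain for Strategy, so all are in.
(2): Uma ∈ Quality.
(4): Nadia ∈ Quality.
Suppose Dax ∉ Quality: no assignment then satisfies all the clues, so Dax ∈ Quality.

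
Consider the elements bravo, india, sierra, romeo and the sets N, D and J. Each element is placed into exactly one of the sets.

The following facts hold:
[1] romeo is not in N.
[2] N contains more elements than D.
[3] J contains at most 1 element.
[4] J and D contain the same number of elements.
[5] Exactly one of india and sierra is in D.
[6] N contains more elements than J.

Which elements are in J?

J = {romeo}

From (1): romeo ∉ N.
Suppose bravo ∈ J: no assignment then satisfies all the clues, so bravo ∉ J.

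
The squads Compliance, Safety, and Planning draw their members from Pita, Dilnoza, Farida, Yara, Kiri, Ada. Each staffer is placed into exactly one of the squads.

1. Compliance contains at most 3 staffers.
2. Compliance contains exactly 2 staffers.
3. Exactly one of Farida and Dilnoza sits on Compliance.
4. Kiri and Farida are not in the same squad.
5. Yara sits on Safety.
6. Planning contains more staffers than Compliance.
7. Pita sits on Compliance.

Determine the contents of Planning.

Planning = {Ada, Dilnoza, Kiri}

From (5): Yara ∈ Safety.
From (7): Pita ∈ Compliance.
Suppose Dilnoza ∉ Planning: no assignment then satisfies all the clues, so Dilnoza ∈ Planning.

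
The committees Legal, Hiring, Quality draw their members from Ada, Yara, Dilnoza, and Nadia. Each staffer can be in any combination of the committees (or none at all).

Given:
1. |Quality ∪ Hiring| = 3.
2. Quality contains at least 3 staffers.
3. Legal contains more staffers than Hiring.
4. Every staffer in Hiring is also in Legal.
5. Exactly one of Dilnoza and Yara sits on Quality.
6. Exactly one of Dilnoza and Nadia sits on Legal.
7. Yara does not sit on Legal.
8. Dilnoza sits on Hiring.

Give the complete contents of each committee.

Legal = {Ada, Dilnoza}; Hiring = {Dilnoza}; Quality = {Ada, Dilnoza, Nadia}

From (7): Yara ∉ Legal.
From (8): Dilnoza ∈ Hiring.
(4) contrapositive: Yara ∉ Hiring.
(4) with Dilnoza ∈ Hiring: Dilnoza ∈ Legal.
(6) (exactly one): Nadia ∉ Legal.
(4) contrapositive: Nadia ∉ Hiring.
Suppose Ada ∉ Legal: no assignment then satisfies all the clues, so Ada ∈ Legal.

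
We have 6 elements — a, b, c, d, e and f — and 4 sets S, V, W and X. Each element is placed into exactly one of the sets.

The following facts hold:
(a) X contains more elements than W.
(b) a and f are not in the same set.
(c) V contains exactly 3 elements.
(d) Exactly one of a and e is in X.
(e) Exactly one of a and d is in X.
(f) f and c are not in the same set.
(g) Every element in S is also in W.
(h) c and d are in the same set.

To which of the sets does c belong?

c: V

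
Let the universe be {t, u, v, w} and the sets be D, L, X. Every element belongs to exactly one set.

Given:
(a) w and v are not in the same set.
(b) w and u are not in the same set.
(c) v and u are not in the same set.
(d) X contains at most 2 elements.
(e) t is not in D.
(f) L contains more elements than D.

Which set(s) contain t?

From (e): t ∉ D.
Suppose t ∉ L: no assignment then satisfies all the clues, so t ∈ L.

t: L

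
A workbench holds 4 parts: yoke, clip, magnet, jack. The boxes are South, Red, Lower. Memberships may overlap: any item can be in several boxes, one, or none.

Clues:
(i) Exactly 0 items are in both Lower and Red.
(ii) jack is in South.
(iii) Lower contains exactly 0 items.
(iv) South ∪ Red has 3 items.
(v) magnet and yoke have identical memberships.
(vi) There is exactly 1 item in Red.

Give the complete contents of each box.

South = {jack, magnet, yoke}; Red = {jack}; Lower = {}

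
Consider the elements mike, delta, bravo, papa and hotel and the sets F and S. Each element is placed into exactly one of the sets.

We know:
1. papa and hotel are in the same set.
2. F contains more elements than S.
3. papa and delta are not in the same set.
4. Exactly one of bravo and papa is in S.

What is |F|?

3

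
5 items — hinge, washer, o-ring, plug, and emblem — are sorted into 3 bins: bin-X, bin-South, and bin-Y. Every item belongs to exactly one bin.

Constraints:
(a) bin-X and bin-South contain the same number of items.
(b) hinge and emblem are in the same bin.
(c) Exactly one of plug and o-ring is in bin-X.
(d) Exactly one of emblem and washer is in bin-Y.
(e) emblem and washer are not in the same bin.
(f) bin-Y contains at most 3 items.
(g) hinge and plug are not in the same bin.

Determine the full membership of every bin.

bin-X = {plug}; bin-South = {washer}; bin-Y = {emblem, hinge, o-ring}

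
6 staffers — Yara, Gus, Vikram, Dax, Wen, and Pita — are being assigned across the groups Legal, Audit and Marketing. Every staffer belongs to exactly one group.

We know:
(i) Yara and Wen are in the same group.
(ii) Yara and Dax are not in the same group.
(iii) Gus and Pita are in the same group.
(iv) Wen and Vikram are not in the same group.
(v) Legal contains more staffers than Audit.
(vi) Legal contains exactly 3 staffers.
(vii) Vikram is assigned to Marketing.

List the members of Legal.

Legal = {Dax, Gus, Pita}

From (vii): Vikram ∈ Marketing.
(iv): Wen ∉ Marketing.
(i): Yara matches Wen: Yara ∉ Marketing.
Suppose Yara ∈ Legal: no assignment then satisfies all the clues, so Yara ∉ Legal.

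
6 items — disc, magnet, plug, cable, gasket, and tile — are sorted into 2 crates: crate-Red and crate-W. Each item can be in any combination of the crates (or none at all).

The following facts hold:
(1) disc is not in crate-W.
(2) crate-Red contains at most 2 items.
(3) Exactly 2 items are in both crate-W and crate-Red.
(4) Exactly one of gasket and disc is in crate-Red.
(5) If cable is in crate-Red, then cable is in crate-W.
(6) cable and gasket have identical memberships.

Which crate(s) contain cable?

cable: crate-Red, crate-W

From (1): disc ∉ crate-W.
Suppose cable ∉ crate-Red: no assignment then satisfies all the clues, so cable ∈ crate-Red.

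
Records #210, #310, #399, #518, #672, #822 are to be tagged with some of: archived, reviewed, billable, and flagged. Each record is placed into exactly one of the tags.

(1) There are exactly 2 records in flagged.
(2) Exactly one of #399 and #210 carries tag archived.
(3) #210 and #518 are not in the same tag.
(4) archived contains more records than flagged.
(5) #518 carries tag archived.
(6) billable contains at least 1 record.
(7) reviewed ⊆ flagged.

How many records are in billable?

1

From (5): #518 ∈ archived.
(3): #210 ∉ archived.
(2) (exactly one): #399 ∈ archived.
Suppose #210 ∈ reviewed: no assignment then satisfies all the clues, so #210 ∉ reviewed.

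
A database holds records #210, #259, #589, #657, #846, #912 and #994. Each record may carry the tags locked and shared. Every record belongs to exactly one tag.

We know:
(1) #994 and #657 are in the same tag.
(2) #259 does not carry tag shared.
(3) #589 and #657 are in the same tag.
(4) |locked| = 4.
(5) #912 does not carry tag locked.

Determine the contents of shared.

shared = {#210, #846, #912}

From (2): #259 ∉ shared.
From (5): #912 ∉ locked.
Only one tag left: #259 ∈ locked.
Only one tag left: #912 ∈ shared.
Suppose #210 ∉ shared: no assignment then satisfies all the clues, so #210 ∈ shared.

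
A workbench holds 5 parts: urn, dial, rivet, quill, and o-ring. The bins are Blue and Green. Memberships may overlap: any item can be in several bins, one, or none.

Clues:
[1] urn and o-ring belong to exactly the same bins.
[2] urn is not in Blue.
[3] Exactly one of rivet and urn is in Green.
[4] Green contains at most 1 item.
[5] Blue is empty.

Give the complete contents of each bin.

Blue = {}; Green = {rivet}

From (2): urn ∉ Blue.
(1): o-ring matches urn: o-ring ∉ Blue.
(5): Blue already has 0, so the rest are out.
Suppose urn ∈ Green: no assignment then satisfies all the clues, so urn ∉ Green.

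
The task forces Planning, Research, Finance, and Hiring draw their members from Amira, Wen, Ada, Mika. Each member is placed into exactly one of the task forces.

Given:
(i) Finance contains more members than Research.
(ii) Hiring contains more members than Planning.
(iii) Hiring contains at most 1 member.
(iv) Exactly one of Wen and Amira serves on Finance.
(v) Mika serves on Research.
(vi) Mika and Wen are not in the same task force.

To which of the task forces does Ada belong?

Ada: Finance

From (v): Mika ∈ Research.
(vi): Wen ∉ Research.
Suppose Ada ∈ Planning: no assignment then satisfies all the clues, so Ada ∉ Planning.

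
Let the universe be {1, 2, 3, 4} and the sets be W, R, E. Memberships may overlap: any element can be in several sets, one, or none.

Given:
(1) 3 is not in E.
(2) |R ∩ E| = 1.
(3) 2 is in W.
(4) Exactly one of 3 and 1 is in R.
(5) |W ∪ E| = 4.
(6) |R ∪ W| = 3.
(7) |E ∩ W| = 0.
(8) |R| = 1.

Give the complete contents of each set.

W = {2, 3}; R = {1}; E = {1, 4}

From (1): 3 ∉ E.
From (3): 2 ∈ W.
Suppose 1 ∈ W: no assignment then satisfies all the clues, so 1 ∉ W.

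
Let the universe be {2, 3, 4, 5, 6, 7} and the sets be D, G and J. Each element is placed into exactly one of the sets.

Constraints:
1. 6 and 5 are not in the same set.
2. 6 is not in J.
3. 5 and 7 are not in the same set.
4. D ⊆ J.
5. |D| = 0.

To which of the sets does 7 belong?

7: G

From (2): 6 ∉ J.
(4) contrapositive: 6 ∉ D.
(5): D already has 0, so the rest are out.
Only one set left: 6 ∈ G.
(1): 5 ∉ G.
Only one set left: 5 ∈ J.
(3): 7 ∉ J.
Only one set left: 7 ∈ G.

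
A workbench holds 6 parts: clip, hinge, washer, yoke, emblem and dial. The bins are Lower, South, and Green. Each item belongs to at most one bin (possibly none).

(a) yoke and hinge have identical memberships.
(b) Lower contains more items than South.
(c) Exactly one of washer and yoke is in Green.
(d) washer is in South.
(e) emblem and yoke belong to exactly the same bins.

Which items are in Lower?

Lower = {clip, dial}

From (d): washer ∈ South.
(c) (exactly one): yoke ∈ Green.
(e): emblem matches yoke: emblem ∉ Lower.
(e): emblem matches yoke: emblem ∉ South.
(e): emblem matches yoke: emblem ∈ Green.
(a): hinge matches yoke: hinge ∉ Lower.
(a): hinge matches yoke: hinge ∉ South.
(a): hinge matches yoke: hinge ∈ Green.
Suppose clip ∉ Lower: no assignment then satisfies all the clues, so clip ∈ Lower.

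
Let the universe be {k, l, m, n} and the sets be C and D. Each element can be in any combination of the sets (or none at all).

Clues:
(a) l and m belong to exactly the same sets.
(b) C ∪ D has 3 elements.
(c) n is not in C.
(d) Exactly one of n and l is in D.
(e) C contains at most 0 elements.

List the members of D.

D = {k, l, m}

From (c): n ∉ C.
(e): C already has 0, so the rest are out.
Suppose k ∉ D: no assignment then satisfies all the clues, so k ∈ D.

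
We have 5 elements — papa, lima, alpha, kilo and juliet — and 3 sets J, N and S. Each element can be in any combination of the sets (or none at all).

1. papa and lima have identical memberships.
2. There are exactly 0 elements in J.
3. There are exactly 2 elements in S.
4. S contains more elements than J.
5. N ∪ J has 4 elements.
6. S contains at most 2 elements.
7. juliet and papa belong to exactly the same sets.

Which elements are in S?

S = {alpha, kilo}

(2): J already has 0, so the rest are out.
Suppose papa ∈ S: no assignment then satisfies all the clues, so papa ∉ S.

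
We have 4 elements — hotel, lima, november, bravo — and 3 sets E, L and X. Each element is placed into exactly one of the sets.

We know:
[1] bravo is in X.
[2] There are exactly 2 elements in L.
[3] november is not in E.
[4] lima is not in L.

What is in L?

From (1): bravo ∈ X.
From (3): november ∉ E.
From (4): lima ∉ L.
(2): only 2 candidates remain for L, so all are in.

L = {hotel, november}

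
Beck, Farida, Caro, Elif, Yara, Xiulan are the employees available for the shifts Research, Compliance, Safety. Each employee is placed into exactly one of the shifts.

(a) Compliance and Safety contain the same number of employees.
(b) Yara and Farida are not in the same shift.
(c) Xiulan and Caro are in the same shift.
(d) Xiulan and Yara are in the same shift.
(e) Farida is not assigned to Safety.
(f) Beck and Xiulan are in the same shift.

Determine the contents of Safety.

Safety = {Elif}

From (e): Farida ∉ Safety.
Suppose Beck ∈ Safety: no assignment then satisfies all the clues, so Beck ∉ Safety.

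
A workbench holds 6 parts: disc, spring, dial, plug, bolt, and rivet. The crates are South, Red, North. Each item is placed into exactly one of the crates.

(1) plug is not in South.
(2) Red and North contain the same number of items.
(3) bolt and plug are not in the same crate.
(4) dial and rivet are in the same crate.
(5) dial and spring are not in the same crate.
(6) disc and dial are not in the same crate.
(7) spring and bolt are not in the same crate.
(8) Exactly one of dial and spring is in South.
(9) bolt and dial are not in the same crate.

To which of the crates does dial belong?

dial: South

From (1): plug ∉ South.
Suppose dial ∉ South: no assignment then satisfies all the clues, so dial ∈ South.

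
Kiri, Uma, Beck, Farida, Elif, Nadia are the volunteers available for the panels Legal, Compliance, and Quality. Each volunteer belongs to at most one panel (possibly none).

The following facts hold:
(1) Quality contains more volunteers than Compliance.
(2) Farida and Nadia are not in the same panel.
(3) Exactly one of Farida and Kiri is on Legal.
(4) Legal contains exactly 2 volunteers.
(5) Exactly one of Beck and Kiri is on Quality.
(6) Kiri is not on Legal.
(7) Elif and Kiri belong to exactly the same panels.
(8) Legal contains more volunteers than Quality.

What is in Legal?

From (6): Kiri ∉ Legal.
(3) (exactly one): Farida ∈ Legal.
(7): Elif matches Kiri: Elif ∉ Legal.
(2): Nadia ∉ Legal.
Suppose Uma ∉ Legal: no assignment then satisfies all the clues, so Uma ∈ Legal.

Legal = {Farida, Uma}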